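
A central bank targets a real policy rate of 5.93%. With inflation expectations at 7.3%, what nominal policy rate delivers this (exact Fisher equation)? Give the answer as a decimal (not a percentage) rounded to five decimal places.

(1 + i) = (1 + r)(1 + π) = 1.05930 × 1.07300 = 1.1366289
i = 1.1366289 − 1, so the required nominal rate is 0.13663.

0.13663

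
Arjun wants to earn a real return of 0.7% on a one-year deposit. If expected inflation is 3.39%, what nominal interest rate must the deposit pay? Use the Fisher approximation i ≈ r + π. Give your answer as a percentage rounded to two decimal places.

4.09%

i ≈ r + π = 0.7% + 3.39% = 4.09%.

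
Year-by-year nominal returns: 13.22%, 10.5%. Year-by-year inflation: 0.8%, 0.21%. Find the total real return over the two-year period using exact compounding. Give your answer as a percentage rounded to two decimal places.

23.86%

Nominal growth factor = 1.1322 × 1.1050 = 1.251081
Price-level growth factor = 1.0080 × 1.0021 = 1.010117
Real growth factor = 1.251081 / 1.010117 = 1.238551
Total real return = 1.238551 − 1 → 23.86%.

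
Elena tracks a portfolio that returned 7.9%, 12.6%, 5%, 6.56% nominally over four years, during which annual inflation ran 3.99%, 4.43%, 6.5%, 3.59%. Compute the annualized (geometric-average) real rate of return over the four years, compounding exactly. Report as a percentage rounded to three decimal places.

Nominal growth factor = 1.0790 × 1.1260 × 1.0500 × 1.0656 = 1.35938773
Price-level growth factor = 1.0399 × 1.0443 × 1.0650 × 1.0359 = 1.19807580
Real growth factor = 1.35938773 / 1.19807580 = 1.13464251
Annualized real rate = 1.13464251^(1/4) − 1 = 3.2083% → 3.208%.

3.208%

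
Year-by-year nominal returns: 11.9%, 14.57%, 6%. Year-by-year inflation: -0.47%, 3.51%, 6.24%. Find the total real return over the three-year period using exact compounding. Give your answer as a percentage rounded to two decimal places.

24.16%

Compound the nominal returns: 1.1190 × 1.1457 × 1.0600 = 1.358961.
Compound inflation: 0.9953 × 1.0351 × 1.0624 = 1.094522.
Deflate: 1.358961 / 1.094522 = 1.241602.
Total real return = 1.241602 − 1 → 24.16%.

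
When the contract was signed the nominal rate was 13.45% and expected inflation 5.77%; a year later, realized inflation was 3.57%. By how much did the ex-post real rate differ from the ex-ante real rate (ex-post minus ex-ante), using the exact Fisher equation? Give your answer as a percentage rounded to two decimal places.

Ex-ante: (1 + 0.1345)/(1 + 0.0577) − 1 = 7.2610%
Ex-post: (1 + 0.1345)/(1 + 0.0357) − 1 = 9.5394%
Difference (ex-post − ex-ante) = 2.2784% → 2.28%.

2.28%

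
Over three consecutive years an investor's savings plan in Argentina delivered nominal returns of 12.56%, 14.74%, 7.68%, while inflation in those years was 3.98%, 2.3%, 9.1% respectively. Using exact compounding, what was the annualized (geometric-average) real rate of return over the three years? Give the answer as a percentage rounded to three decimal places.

Compound the nominal returns: 1.1256 × 1.1474 × 1.0768 = 1.39070167.
Compound inflation: 1.0398 × 1.0230 × 1.0910 = 1.16051350.
Deflate: 1.39070167 / 1.16051350 = 1.19835027.
Annualized real rate = 1.19835027^(1/3) − 1 = 6.2171% → 6.217%.

6.217%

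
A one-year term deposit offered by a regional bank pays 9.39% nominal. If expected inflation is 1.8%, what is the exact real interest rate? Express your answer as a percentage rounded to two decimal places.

1 + r = 1.09390 / 1.01800 = 1.074558
r = 1.074558 − 1 = 7.4558%, i.e. 7.46%.

7.46%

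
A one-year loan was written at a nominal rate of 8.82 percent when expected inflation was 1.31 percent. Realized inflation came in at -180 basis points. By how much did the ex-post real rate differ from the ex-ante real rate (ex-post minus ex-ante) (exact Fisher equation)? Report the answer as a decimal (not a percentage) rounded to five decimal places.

0.03402

Ex-ante: (1 + 0.0882)/(1 + 0.0131) − 1 = 7.4129%
Ex-post: (1 + 0.0882)/(1 − 0.0180) − 1 = 10.8147%
Difference (ex-post − ex-ante) = 3.4018% → 0.03402.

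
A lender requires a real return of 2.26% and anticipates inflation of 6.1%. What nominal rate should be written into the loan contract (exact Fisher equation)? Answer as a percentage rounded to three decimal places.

(1 + i) = (1 + r)(1 + π) = 1.02260 × 1.06100 = 1.0849786
i = 1.0849786 − 1, so the required nominal rate is 8.498%.

8.498%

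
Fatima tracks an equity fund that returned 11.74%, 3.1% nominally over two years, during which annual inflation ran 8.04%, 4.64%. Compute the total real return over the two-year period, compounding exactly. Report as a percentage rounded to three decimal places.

1.903%

Compound the nominal returns: 1.1174 × 1.0310 = 1.1520394.
Compound inflation: 1.0804 × 1.0464 = 1.1305306.
Deflate: 1.1520394 / 1.1305306 = 1.0190254.
Total real return = 1.0190254 − 1 → 1.903%.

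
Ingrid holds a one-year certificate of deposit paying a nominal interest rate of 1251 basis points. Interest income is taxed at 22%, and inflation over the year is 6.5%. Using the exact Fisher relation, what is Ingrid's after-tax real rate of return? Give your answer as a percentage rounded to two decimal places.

After-tax nominal return = 12.51% × (1 − 0.22) = 9.7578%.
1 + r = 1.097578 / 1.06500 = 1.030590
After-tax real rate = 1.030590 − 1 → 3.06%.

3.06%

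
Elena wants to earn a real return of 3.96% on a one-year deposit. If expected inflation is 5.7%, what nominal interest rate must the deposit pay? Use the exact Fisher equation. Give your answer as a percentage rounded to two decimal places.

9.89%

(1 + i) = (1 + r)(1 + π) = 1.03960 × 1.05700 = 1.0988572
i = 1.0988572 − 1, so the required nominal rate is 9.89%.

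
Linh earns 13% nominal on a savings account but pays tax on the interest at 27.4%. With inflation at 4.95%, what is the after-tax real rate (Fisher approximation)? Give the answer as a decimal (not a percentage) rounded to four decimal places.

After-tax nominal return = 13% × (1 − 0.274) = 9.4380%.
r ≈ 9.4380% − 4.95% → 0.0449.

0.0449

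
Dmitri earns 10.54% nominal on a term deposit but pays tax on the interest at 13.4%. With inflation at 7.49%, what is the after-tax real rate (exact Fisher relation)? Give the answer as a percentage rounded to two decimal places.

1.52%

After-tax nominal return = 10.54% × (1 − 0.134) = 9.12764%.
1 + r = 1.0912764 / 1.07490 = 1.015235
After-tax real rate = 1.015235 − 1 → 1.52%.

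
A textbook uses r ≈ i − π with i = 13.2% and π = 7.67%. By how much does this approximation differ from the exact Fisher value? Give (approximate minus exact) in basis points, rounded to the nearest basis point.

39 basis points

Approximate: r ≈ 13.200% − 7.670% = 5.5300%
Exact: (1 + 0.1320)/(1 + 0.0767) − 1 = 5.1361%
Error = 5.5300% − 5.1361% = 0.3939% → 39 basis points.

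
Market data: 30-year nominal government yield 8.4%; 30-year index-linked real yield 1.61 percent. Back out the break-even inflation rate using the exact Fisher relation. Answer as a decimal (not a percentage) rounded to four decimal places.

0.0668

(1 + π) = (1 + i)/(1 + r) = 1.08400 / 1.01610 = 1.066824
Break-even inflation = 1.066824 − 1 → 0.0668.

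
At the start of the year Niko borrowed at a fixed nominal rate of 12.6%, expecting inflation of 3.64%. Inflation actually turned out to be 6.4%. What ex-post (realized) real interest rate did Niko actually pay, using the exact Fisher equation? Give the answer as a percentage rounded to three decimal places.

5.827%

Ex-post: (1 + 0.1260)/(1 + 0.0640) − 1 = 5.8271%
So the realized real rate is 5.827%.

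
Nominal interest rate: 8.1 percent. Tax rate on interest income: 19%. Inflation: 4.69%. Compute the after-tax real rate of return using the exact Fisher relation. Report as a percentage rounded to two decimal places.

1.79%

After-tax nominal return = 8.1% × (1 − 0.19) = 6.5610%.
1 + r = 1.06561 / 1.04690 = 1.017872
After-tax real rate = 1.017872 − 1 → 1.79%.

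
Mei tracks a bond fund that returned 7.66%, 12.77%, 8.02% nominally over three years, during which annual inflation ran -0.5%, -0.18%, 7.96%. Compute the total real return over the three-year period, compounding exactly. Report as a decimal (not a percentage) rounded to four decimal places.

Nominal growth factor = 1.0766 × 1.1277 × 1.0802 = 1.311451
Price-level growth factor = 0.9950 × 0.9982 × 1.0796 = 1.072268
Real growth factor = 1.311451 / 1.072268 = 1.223062
Total real return = 1.223062 − 1 → 0.2231.

0.2231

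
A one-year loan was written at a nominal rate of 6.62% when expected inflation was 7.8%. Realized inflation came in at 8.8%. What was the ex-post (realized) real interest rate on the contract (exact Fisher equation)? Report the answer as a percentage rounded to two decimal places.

Ex-post: (1 + 0.0662)/(1 + 0.0880) − 1 = -2.0037%
So the realized real rate is -2.00%.

-2.00%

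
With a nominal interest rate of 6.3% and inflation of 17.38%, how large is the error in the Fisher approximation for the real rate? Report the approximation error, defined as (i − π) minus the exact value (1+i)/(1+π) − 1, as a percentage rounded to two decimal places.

-1.64%

Approximate: r ≈ 6.300% − 17.380% = -11.0800%
Exact: (1 + 0.0630)/(1 + 0.1738) − 1 = -9.4394%
Error = -11.0800% − (-9.4394%) = -1.6406% → -1.64%.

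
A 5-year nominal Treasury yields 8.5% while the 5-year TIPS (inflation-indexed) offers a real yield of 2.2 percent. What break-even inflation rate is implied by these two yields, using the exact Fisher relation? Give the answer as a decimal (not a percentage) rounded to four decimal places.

0.0616

(1 + π) = (1 + i)/(1 + r) = 1.08500 / 1.02200 = 1.061644
Break-even inflation = 1.061644 − 1 → 0.0616.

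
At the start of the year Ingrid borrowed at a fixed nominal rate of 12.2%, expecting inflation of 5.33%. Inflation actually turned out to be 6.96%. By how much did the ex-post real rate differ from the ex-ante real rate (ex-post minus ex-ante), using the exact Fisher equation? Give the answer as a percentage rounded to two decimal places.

-1.62%

Ex-ante: (1 + 0.1220)/(1 + 0.0533) − 1 = 6.5224%
Ex-post: (1 + 0.1220)/(1 + 0.0696) − 1 = 4.8990%
Difference (ex-post − ex-ante) = -1.6233% → -1.62%.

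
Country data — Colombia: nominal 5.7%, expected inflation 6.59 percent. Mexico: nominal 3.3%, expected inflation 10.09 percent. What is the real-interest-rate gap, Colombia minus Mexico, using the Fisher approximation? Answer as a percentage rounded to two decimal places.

5.90%

Colombia: 5.7% − 6.59% = -0.890%
Mexico: 3.3% − 10.09% = -6.790%
Differential = 5.900% → 5.90%.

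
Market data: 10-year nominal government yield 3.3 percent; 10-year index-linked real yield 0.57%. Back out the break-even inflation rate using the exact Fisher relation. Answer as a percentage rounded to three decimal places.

2.715%

(1 + π) = (1 + i)/(1 + r) = 1.03300 / 1.00570 = 1.0271453
Break-even inflation = 1.0271453 − 1 → 2.715%.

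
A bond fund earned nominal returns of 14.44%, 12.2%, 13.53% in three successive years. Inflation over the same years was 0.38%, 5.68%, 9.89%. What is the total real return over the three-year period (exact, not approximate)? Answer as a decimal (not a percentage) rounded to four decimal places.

Compound the nominal returns: 1.1444 × 1.1220 × 1.1353 = 1.457744.
Compound inflation: 1.0038 × 1.0568 × 1.0989 = 1.165731.
Deflate: 1.457744 / 1.165731 = 1.250498.
Total real return = 1.250498 − 1 → 0.2505.

0.2505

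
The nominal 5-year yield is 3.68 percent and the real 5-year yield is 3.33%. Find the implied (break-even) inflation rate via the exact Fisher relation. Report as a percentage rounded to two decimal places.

0.34%

(1 + π) = (1 + i)/(1 + r) = 1.03680 / 1.03330 = 1.003387
Break-even inflation = 1.003387 − 1 → 0.34%.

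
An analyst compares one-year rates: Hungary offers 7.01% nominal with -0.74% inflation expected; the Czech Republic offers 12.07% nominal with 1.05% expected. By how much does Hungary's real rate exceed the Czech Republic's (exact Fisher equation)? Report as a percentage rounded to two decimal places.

Hungary: (1 + 0.0701)/(1 − 0.0074) − 1 = 7.8078%
The Czech Republic: (1 + 0.1207)/(1 + 0.0105) − 1 = 10.9055%
Differential = 7.8078% − 10.9055% = -3.0977% → -3.10%.

-3.10%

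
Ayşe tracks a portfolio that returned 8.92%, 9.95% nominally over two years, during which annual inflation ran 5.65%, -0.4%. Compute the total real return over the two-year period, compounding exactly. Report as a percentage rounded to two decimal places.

13.81%

Compound the nominal returns: 1.0892 × 1.0995 = 1.197575.
Compound inflation: 1.0565 × 0.9960 = 1.052274.
Deflate: 1.197575 / 1.052274 = 1.138083.
Total real return = 1.138083 − 1 → 13.81%.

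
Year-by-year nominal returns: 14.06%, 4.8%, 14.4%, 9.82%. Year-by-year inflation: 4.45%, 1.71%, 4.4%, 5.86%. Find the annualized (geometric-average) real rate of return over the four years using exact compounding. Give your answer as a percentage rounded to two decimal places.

Nominal growth factor = 1.1406 × 1.0480 × 1.1440 × 1.0982 = 1.50176547
Price-level growth factor = 1.0445 × 1.0171 × 1.0440 × 1.0586 = 1.17409837
Real growth factor = 1.50176547 / 1.17409837 = 1.27907976
Annualized real rate = 1.27907976^(1/4) − 1 = 6.3468% → 6.35%.

6.35%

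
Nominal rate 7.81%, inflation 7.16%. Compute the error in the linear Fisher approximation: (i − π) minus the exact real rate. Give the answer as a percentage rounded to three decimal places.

0.043%

Approximate: r ≈ 7.810% − 7.160% = 0.6500%
Exact: (1 + 0.0781)/(1 + 0.0716) − 1 = 0.6066%
Error = 0.6500% − 0.6066% = 0.0434% → 0.043%.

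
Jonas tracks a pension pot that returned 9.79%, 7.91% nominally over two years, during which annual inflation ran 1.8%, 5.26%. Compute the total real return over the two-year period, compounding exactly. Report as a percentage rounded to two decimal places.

Nominal growth factor = 1.0979 × 1.0791 = 1.184744
Price-level growth factor = 1.0180 × 1.0526 = 1.071547
Real growth factor = 1.184744 / 1.071547 = 1.105639
Total real return = 1.105639 − 1 → 10.56%.

10.56%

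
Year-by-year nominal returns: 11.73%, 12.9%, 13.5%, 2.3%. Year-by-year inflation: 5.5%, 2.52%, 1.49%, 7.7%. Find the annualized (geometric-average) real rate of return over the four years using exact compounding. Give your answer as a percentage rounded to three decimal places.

5.502%

Nominal growth factor = 1.1173 × 1.1290 × 1.1350 × 1.0230 = 1.464654654
Price-level growth factor = 1.0550 × 1.0252 × 1.0149 × 1.0770 = 1.182224657
Real growth factor = 1.464654654 / 1.182224657 = 1.238897062
Annualized real rate = 1.238897062^(1/4) − 1 = 5.50154% → 5.502%.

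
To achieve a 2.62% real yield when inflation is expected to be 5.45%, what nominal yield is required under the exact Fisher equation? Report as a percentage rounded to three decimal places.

(1 + i) = (1 + r)(1 + π) = 1.02620 × 1.05450 = 1.0821279
i = 1.0821279 − 1, so the required nominal rate is 8.213%.

8.213%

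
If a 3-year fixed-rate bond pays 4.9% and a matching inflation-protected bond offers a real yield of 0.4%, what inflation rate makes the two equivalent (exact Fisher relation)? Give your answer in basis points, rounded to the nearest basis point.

(1 + π) = (1 + i)/(1 + r) = 1.04900 / 1.00400 = 1.044821
Break-even inflation = 1.044821 − 1 → 448 basis points.

448 basis points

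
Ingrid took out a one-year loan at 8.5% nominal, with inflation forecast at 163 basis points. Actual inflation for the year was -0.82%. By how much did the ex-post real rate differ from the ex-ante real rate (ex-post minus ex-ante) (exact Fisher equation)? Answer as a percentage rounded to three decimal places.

2.637%

Ex-ante: (1 + 0.0850)/(1 + 0.0163) − 1 = 6.7598%
Ex-post: (1 + 0.0850)/(1 − 0.0082) − 1 = 9.3971%
Difference (ex-post − ex-ante) = 2.6372% → 2.637%.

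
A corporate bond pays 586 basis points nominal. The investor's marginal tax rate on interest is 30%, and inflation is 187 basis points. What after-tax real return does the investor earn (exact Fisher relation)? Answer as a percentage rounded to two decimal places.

After-tax nominal return = 5.86% × (1 − 0.3) = 4.1020%.
1 + r = 1.04102 / 1.01870 = 1.021910
After-tax real rate = 1.021910 − 1 → 2.19%.

2.19%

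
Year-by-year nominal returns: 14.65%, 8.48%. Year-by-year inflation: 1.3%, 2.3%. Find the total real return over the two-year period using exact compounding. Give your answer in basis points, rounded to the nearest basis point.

Compound the nominal returns: 1.1465 × 1.0848 = 1.243723.
Compound inflation: 1.0130 × 1.0230 = 1.036299.
Deflate: 1.243723 / 1.036299 = 1.200159.
Total real return = 1.200159 − 1 → 2002 basis points.

2002 basis points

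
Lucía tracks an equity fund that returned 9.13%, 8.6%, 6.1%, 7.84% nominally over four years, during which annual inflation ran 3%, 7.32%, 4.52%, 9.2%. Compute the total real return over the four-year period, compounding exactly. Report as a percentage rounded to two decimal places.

Compound the nominal returns: 1.0913 × 1.0860 × 1.0610 × 1.0784 = 1.356030.
Compound inflation: 1.0300 × 1.0732 × 1.0452 × 1.0920 = 1.261653.
Deflate: 1.356030 / 1.261653 = 1.074804.
Total real return = 1.074804 − 1 → 7.48%.

7.48%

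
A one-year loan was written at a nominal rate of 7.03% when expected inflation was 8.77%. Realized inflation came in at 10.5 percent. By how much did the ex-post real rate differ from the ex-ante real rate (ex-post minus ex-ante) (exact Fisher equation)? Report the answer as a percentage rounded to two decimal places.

-1.54%

Ex-ante: (1 + 0.0703)/(1 + 0.0877) − 1 = -1.5997%
Ex-post: (1 + 0.0703)/(1 + 0.1050) − 1 = -3.1403%
Difference (ex-post − ex-ante) = -1.5406% → -1.54%.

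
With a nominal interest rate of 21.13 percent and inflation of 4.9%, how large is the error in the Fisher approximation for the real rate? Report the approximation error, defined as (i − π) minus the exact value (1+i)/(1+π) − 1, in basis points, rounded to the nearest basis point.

76 basis points

Approximate: r ≈ 21.130% − 4.900% = 16.2300%
Exact: (1 + 0.2113)/(1 + 0.0490) − 1 = 15.4719%
Error = 16.2300% − 15.4719% = 0.7581% → 76 basis points.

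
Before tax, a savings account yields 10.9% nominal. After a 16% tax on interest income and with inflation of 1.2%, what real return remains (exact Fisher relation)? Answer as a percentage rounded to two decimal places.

7.86%

After-tax nominal return = 10.9% × (1 − 0.16) = 9.1560%.
1 + r = 1.09156 / 1.01200 = 1.078617
After-tax real rate = 1.078617 − 1 → 7.86%.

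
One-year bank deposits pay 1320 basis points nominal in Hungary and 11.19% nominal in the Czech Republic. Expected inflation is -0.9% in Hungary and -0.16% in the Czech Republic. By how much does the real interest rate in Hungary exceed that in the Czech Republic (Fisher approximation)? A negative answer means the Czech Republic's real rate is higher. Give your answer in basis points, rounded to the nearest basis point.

Hungary: 13.2% − (-0.9%) = 14.100%
The Czech Republic: 11.19% − (-0.16%) = 11.350%
Differential = 2.750% → 275 basis points.

275 basis points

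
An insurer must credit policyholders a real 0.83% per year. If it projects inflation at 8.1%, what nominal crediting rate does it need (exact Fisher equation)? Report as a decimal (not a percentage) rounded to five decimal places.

(1 + i) = (1 + r)(1 + π) = 1.00830 × 1.08100 = 1.0899723
i = 1.0899723 − 1, so the required nominal rate is 0.08997.

0.08997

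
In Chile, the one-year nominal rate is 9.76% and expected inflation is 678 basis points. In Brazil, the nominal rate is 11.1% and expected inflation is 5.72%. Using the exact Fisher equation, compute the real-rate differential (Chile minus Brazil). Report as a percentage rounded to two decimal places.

Chile: (1 + 0.0976)/(1 + 0.0678) − 1 = 2.7908%
Brazil: (1 + 0.1110)/(1 + 0.0572) − 1 = 5.0889%
Differential = 2.7908% − 5.0889% = -2.2981% → -2.30%.

-2.30%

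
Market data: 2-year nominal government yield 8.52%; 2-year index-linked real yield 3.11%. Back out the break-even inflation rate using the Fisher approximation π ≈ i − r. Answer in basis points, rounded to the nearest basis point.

π ≈ i − r = 8.52% − 3.11% → 541 basis points.

541 basis points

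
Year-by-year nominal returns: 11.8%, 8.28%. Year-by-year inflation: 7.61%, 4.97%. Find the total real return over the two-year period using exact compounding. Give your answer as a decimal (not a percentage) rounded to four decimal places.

0.0717

Nominal growth factor = 1.1180 × 1.0828 = 1.210570
Price-level growth factor = 1.0761 × 1.0497 = 1.129582
Real growth factor = 1.210570 / 1.129582 = 1.071698
Total real return = 1.071698 − 1 → 0.0717.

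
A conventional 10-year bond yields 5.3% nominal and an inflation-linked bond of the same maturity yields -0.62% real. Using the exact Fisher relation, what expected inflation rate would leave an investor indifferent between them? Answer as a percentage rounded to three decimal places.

(1 + π) = (1 + i)/(1 + r) = 1.05300 / 0.99380 = 1.059569
Break-even inflation = 1.059569 − 1 → 5.957%.

5.957%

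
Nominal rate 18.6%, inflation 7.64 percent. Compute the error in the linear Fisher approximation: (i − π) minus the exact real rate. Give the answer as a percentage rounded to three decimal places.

0.778%

Approximate: r ≈ 18.600% − 7.640% = 10.9600%
Exact: (1 + 0.1860)/(1 + 0.0764) − 1 = 10.1821%
Error = 10.9600% − 10.1821% = 0.7779% → 0.778%.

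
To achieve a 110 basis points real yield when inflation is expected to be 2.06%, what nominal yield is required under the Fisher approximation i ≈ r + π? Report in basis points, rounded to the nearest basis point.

316 basis points

i ≈ r + π = 1.1% + 2.06% = 316 basis points.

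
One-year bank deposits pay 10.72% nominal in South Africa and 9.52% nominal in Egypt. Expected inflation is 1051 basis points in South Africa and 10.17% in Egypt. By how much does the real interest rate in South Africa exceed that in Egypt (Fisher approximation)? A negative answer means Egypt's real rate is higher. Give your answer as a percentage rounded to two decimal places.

0.86%

South Africa: 10.72% − 10.51% = 0.210%
Egypt: 9.52% − 10.17% = -0.650%
Differential = 0.860% → 0.86%.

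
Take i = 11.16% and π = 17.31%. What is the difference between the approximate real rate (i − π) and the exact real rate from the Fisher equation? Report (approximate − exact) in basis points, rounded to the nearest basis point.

Approximate: r ≈ 11.160% − 17.310% = -6.1500%
Exact: (1 + 0.1116)/(1 + 0.1731) − 1 = -5.2425%
Error = -6.1500% − (-5.2425%) = -0.9075% → -91 basis points.

-91 basis points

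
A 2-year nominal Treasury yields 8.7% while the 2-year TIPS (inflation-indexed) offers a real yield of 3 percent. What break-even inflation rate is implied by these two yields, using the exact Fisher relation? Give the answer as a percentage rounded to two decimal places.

(1 + π) = (1 + i)/(1 + r) = 1.08700 / 1.03000 = 1.055340
Break-even inflation = 1.055340 − 1 → 5.53%.

5.53%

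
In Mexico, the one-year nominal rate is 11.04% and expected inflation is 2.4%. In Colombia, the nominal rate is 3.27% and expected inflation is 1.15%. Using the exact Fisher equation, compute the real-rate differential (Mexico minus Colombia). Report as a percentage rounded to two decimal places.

6.34%

Mexico: (1 + 0.1104)/(1 + 0.0240) − 1 = 8.4375%
Colombia: (1 + 0.0327)/(1 + 0.0115) − 1 = 2.0959%
Differential = 8.4375% − 2.0959% = 6.3416% → 6.34%.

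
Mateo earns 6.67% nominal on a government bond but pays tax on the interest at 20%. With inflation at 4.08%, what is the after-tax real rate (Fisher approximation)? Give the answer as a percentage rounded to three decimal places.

1.256%

After-tax nominal return = 6.67% × (1 − 0.2) = 5.3360%.
r ≈ 5.3360% − 4.08% → 1.256%.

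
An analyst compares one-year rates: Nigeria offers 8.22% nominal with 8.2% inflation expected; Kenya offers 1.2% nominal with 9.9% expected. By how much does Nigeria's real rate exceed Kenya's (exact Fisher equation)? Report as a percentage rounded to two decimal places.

Nigeria: (1 + 0.0822)/(1 + 0.0820) − 1 = 0.0185%
Kenya: (1 + 0.0120)/(1 + 0.0990) − 1 = -7.9163%
Differential = 0.0185% − (-7.9163%) = 7.9348% → 7.93%.

7.93%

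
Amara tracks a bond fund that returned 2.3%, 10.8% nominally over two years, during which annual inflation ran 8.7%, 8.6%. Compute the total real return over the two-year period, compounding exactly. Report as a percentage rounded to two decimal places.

-3.98%

Compound the nominal returns: 1.0230 × 1.1080 = 1.133484.
Compound inflation: 1.0870 × 1.0860 = 1.180482.
Deflate: 1.133484 / 1.180482 = 0.960187.
Total real return = 0.960187 − 1 → -3.98%.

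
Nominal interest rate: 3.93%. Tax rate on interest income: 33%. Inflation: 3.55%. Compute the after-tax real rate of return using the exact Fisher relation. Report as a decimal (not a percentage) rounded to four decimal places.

After-tax nominal return = 3.93% × (1 − 0.33) = 2.6331%.
1 + r = 1.026331 / 1.03550 = 0.991145
After-tax real rate = 0.991145 − 1 → -0.0089.

-0.0089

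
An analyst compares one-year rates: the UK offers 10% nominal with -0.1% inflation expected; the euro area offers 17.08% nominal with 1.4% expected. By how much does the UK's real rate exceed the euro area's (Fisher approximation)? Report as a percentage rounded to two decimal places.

-5.58%

The UK: 10% − (-0.1%) = 10.100%
The euro area: 17.08% − 1.4% = 15.680%
Differential = -5.580% → -5.58%.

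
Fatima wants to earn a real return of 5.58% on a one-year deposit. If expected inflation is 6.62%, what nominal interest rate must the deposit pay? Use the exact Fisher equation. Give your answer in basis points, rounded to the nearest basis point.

(1 + i) = (1 + r)(1 + π) = 1.05580 × 1.06620 = 1.12569396
i = 1.12569396 − 1, so the required nominal rate is 1257 basis points.

1257 basis points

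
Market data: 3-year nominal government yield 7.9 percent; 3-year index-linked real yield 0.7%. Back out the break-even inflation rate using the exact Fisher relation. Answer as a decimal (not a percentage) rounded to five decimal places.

0.07150

(1 + π) = (1 + i)/(1 + r) = 1.07900 / 1.00700 = 1.071500
Break-even inflation = 1.071500 − 1 → 0.07150.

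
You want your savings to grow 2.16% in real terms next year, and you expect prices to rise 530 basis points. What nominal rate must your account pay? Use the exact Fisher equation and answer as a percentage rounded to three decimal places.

(1 + i) = (1 + r)(1 + π) = 1.02160 × 1.05300 = 1.0757448
i = 1.0757448 − 1, so the required nominal rate is 7.574%.

7.574%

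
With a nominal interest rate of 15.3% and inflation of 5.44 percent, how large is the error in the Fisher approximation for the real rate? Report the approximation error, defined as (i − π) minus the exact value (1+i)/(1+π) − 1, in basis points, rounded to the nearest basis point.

51 basis points

Approximate: r ≈ 15.300% − 5.440% = 9.8600%
Exact: (1 + 0.1530)/(1 + 0.0544) − 1 = 9.3513%
Error = 9.8600% − 9.3513% = 0.5087% → 51 basis points.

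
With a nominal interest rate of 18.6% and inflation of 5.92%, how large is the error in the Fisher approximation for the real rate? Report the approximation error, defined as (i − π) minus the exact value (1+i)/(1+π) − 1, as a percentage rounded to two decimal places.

0.71%

Approximate: r ≈ 18.600% − 5.920% = 12.6800%
Exact: (1 + 0.1860)/(1 + 0.0592) − 1 = 11.9713%
Error = 12.6800% − 11.9713% = 0.7087% → 0.71%.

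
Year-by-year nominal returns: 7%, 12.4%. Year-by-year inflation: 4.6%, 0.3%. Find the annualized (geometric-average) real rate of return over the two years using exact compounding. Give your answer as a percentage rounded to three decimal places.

Nominal growth factor = 1.0700 × 1.1240 = 1.20268000
Price-level growth factor = 1.0460 × 1.0030 = 1.04913800
Real growth factor = 1.20268000 / 1.04913800 = 1.14635062
Annualized real rate = 1.14635062^(1/2) − 1 = 7.0678% → 7.068%.

7.068%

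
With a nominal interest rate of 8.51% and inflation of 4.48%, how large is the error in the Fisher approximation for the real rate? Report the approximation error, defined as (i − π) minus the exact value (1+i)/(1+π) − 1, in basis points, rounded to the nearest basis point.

Approximate: r ≈ 8.510% − 4.480% = 4.0300%
Exact: (1 + 0.0851)/(1 + 0.0448) − 1 = 3.8572%
Error = 4.0300% − 3.8572% = 0.1728% → 17 basis points.

17 basis points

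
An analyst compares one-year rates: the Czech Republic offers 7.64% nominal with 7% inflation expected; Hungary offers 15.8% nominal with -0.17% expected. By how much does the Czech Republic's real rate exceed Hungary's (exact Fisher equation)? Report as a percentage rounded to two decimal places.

The Czech Republic: (1 + 0.0764)/(1 + 0.0700) − 1 = 0.5981%
Hungary: (1 + 0.1580)/(1 − 0.0017) − 1 = 15.9972%
Differential = 0.5981% − 15.9972% = -15.3991% → -15.40%.

-15.40%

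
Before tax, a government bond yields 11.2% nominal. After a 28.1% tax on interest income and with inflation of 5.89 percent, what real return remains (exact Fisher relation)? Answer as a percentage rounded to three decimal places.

2.042%

After-tax nominal return = 11.2% × (1 − 0.281) = 8.0528%.
1 + r = 1.080528 / 1.05890 = 1.02042497
After-tax real rate = 1.02042497 − 1 → 2.042%.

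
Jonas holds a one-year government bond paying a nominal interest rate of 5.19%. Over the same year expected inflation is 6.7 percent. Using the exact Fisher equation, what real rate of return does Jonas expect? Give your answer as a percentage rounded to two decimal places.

-1.42%

1 + r = 1.05190 / 1.06700 = 0.985848
r = 0.985848 − 1 = -1.4152%, i.e. -1.42%.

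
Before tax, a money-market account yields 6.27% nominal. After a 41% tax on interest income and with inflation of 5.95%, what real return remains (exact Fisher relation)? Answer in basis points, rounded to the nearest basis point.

-212 basis points

After-tax nominal return = 6.27% × (1 − 0.41) = 3.6993%.
1 + r = 1.036993 / 1.05950 = 0.978757
After-tax real rate = 0.978757 − 1 → -212 basis points.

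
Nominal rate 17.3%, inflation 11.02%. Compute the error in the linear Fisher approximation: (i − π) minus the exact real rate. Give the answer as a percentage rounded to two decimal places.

Approximate: r ≈ 17.300% − 11.020% = 6.2800%
Exact: (1 + 0.1730)/(1 + 0.1102) − 1 = 5.6566%
Error = 6.2800% − 5.6566% = 0.6234% → 0.62%.

0.62%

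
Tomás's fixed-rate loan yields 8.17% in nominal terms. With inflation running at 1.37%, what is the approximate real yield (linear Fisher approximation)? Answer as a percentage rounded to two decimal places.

6.80%

r ≈ i − π = 8.17% − 1.37% = 6.80%.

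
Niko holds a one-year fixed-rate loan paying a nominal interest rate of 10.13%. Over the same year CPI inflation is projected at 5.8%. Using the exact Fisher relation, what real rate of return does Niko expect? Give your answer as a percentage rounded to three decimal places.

4.093%

By the Fisher relation, 1 + r = (1 + i)/(1 + π).
1 + r = 1.10130 / 1.05800 = 1.040926
r = 1.040926 − 1 = 4.0926%, i.e. 4.093%.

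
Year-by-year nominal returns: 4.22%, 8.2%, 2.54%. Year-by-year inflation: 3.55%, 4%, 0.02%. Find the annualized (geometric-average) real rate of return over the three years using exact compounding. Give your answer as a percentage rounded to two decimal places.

Nominal growth factor = 1.0422 × 1.0820 × 1.0254 = 1.15630297
Price-level growth factor = 1.0355 × 1.0400 × 1.0002 = 1.07713538
Real growth factor = 1.15630297 / 1.07713538 = 1.07349827
Annualized real rate = 1.07349827^(1/3) − 1 = 2.3923% → 2.39%.

2.39%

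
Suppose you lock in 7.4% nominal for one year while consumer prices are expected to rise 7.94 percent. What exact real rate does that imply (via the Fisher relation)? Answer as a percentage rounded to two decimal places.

-0.50%

1 + r = 1.07400 / 1.07940 = 0.994997
r = 0.994997 − 1 = -0.5003%, i.e. -0.50%.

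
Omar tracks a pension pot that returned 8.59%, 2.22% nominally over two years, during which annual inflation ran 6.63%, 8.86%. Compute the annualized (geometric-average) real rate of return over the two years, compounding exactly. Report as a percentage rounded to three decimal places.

-2.211%

Compound the nominal returns: 1.0859 × 1.0222 = 1.11000698.
Compound inflation: 1.0663 × 1.0886 = 1.16077418.
Deflate: 1.11000698 / 1.16077418 = 0.95626436.
Annualized real rate = 0.95626436^(1/2) − 1 = -2.2112% → -2.211%.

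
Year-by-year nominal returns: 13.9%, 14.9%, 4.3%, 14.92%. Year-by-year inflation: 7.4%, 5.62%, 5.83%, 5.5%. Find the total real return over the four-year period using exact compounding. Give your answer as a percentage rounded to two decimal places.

23.85%

Nominal growth factor = 1.1390 × 1.1490 × 1.0430 × 1.1492 = 1.568641
Price-level growth factor = 1.0740 × 1.0562 × 1.0583 × 1.0550 = 1.266519
Real growth factor = 1.568641 / 1.266519 = 1.238546
Total real return = 1.238546 − 1 → 23.85%.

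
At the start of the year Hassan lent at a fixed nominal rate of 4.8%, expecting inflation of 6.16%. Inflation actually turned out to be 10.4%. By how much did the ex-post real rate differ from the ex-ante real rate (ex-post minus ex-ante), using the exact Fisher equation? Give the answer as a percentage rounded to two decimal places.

Ex-ante: (1 + 0.0480)/(1 + 0.0616) − 1 = -1.2811%
Ex-post: (1 + 0.0480)/(1 + 0.1040) − 1 = -5.0725%
Difference (ex-post − ex-ante) = -3.7914% → -3.79%.

-3.79%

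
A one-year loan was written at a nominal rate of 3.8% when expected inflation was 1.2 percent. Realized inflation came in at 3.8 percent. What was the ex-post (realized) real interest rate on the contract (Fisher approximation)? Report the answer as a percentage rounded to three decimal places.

Ex-post: 3.8% − 3.8% = 0.000%
So the realized real rate is 0.000%.

0.000%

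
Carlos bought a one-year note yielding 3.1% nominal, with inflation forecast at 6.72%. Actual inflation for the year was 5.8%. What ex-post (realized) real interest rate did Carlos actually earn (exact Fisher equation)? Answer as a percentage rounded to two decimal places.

Ex-post: (1 + 0.0310)/(1 + 0.0580) − 1 = -2.5520%
So the realized real rate is -2.55%.

-2.55%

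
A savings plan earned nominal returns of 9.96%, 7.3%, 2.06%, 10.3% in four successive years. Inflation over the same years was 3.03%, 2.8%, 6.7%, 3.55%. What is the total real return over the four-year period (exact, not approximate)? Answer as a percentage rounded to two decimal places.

13.50%

Compound the nominal returns: 1.0996 × 1.0730 × 1.0206 × 1.1030 = 1.328206.
Compound inflation: 1.0303 × 1.0280 × 1.0670 × 1.0355 = 1.170230.
Deflate: 1.328206 / 1.170230 = 1.134996.
Total real return = 1.134996 − 1 → 13.50%.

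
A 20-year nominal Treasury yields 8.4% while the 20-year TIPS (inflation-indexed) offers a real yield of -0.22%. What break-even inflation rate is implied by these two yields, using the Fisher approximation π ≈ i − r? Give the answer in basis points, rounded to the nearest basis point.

862 basis points

π ≈ i − r = 8.4% − (-0.22%) → 862 basis points.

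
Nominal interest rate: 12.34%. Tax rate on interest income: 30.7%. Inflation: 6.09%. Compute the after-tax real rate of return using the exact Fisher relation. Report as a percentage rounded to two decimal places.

After-tax nominal return = 12.34% × (1 − 0.307) = 8.55162%.
1 + r = 1.0855162 / 1.06090 = 1.023203
After-tax real rate = 1.023203 − 1 → 2.32%.

2.32%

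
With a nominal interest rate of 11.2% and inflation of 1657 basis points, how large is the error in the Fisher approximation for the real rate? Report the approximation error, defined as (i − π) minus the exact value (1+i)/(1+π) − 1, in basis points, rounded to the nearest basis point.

Approximate: r ≈ 11.200% − 16.570% = -5.3700%
Exact: (1 + 0.1120)/(1 + 0.1657) − 1 = -4.6067%
Error = -5.3700% − (-4.6067%) = -0.7633% → -76 basis points.

-76 basis points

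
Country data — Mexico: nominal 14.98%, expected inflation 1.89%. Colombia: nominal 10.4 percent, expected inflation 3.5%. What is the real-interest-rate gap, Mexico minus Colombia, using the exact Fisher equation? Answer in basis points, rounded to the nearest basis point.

618 basis points

Mexico: (1 + 0.1498)/(1 + 0.0189) − 1 = 12.8472%
Colombia: (1 + 0.1040)/(1 + 0.0350) − 1 = 6.6667%
Differential = 12.8472% − 6.6667% = 6.1805% → 618 basis points.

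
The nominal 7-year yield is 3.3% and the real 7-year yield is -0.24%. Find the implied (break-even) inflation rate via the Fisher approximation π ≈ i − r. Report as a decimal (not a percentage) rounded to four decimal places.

0.0354

π ≈ i − r = 3.3% − (-0.24%) → 0.0354.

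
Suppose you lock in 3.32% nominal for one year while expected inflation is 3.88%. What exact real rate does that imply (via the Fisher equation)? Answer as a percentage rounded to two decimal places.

-0.54%

By the Fisher equation, 1 + r = (1 + i)/(1 + π).
1 + r = 1.03320 / 1.03880 = 0.994609
r = 0.994609 − 1 = -0.5391%, i.e. -0.54%.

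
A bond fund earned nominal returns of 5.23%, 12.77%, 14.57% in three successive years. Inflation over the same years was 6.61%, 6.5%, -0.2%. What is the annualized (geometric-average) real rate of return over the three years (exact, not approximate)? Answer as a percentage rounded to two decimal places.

Nominal growth factor = 1.0523 × 1.1277 × 1.1457 = 1.35957780
Price-level growth factor = 1.0661 × 1.0650 × 0.9980 = 1.13312571
Real growth factor = 1.35957780 / 1.13312571 = 1.19984728
Annualized real rate = 1.19984728^(1/3) − 1 = 6.2613% → 6.26%.

6.26%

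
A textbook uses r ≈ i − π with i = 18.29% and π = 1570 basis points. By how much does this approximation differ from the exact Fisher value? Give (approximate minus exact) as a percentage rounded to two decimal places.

0.35%

Approximate: r ≈ 18.290% − 15.700% = 2.5900%
Exact: (1 + 0.1829)/(1 + 0.1570) − 1 = 2.2385%
Error = 2.5900% − 2.2385% = 0.3515% → 0.35%.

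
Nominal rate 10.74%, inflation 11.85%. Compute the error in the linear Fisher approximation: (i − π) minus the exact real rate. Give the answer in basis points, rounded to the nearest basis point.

Approximate: r ≈ 10.740% − 11.850% = -1.1100%
Exact: (1 + 0.1074)/(1 + 0.1185) − 1 = -0.9924%
Error = -1.1100% − (-0.9924%) = -0.1176% → -12 basis points.

-12 basis points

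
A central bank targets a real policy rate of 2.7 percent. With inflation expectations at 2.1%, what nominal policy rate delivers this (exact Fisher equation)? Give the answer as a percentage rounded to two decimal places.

(1 + i) = (1 + r)(1 + π) = 1.02700 × 1.02100 = 1.048567
i = 1.048567 − 1, so the required nominal rate is 4.86%.

4.86%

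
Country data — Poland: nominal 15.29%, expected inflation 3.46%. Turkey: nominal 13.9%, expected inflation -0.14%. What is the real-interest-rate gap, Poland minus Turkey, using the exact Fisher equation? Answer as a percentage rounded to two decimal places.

Poland: (1 + 0.1529)/(1 + 0.0346) − 1 = 11.4344%
Turkey: (1 + 0.1390)/(1 − 0.0014) − 1 = 14.0597%
Differential = 11.4344% − 14.0597% = -2.6253% → -2.63%.

-2.63%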